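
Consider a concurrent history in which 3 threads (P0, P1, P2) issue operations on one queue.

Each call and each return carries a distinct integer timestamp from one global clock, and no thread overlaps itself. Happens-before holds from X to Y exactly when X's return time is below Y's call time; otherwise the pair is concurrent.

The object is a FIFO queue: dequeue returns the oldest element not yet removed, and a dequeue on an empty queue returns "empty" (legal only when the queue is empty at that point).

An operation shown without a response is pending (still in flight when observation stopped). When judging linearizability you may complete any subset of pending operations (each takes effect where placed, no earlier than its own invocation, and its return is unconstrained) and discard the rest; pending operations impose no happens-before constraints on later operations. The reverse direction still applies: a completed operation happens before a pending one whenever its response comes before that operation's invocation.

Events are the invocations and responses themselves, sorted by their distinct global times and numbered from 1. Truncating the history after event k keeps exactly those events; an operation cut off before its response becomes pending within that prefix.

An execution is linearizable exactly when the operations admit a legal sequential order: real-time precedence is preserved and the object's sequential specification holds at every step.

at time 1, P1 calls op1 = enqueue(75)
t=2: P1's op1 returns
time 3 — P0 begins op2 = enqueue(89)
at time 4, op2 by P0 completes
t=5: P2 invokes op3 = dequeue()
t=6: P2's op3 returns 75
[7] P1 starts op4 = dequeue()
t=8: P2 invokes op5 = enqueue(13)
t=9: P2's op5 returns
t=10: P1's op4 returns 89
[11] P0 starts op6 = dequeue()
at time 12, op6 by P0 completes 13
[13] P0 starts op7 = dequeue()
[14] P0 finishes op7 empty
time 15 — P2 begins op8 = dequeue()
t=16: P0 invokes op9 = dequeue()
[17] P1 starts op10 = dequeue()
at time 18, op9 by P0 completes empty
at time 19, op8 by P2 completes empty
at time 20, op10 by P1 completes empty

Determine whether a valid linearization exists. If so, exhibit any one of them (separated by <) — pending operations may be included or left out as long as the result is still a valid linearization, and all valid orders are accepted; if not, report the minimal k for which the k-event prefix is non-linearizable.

linearizable — witness: op1 < op2 < op3 < op4 < op5 < op6 < op7 < op8 < op9 < op10

after step 1 (op1 enqueue(75)): queue <75>
after step 2 (op2 enqueue(89)): queue <75,89>
after step 3 (op3 dequeue() → 75): queue <89>
after step 4 (op4 dequeue() → 89): queue <>
after step 5 (op5 enqueue(13)): queue <13>
after step 6 (op6 dequeue() → 13): queue <>
after step 7 (op7 dequeue() → empty): queue <>
after step 8 (op8 dequeue() → empty): queue <>
after step 9 (op9 dequeue() → empty): queue <>
after step 10 (op10 dequeue() → empty): queue <>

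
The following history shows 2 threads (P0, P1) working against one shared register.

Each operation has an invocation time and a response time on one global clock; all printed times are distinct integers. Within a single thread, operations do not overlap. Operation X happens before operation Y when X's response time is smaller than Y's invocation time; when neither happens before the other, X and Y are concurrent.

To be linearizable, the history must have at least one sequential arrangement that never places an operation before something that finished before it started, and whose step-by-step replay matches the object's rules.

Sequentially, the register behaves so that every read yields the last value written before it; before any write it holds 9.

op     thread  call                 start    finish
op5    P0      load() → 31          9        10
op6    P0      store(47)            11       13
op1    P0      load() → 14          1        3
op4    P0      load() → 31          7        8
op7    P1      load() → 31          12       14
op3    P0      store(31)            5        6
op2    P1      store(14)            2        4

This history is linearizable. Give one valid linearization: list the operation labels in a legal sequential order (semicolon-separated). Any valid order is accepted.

1. op2 store(14), leaving value 14
2. op1 load() → 14, leaving value 14
3. op3 store(31), leaving value 31
4. op4 load() → 31, leaving value 31
5. op5 load() → 31, leaving value 31
6. op7 load() → 31, leaving value 31
7. op6 store(47), leaving value 47

op2; op1; op3; op4; op5; op7; op6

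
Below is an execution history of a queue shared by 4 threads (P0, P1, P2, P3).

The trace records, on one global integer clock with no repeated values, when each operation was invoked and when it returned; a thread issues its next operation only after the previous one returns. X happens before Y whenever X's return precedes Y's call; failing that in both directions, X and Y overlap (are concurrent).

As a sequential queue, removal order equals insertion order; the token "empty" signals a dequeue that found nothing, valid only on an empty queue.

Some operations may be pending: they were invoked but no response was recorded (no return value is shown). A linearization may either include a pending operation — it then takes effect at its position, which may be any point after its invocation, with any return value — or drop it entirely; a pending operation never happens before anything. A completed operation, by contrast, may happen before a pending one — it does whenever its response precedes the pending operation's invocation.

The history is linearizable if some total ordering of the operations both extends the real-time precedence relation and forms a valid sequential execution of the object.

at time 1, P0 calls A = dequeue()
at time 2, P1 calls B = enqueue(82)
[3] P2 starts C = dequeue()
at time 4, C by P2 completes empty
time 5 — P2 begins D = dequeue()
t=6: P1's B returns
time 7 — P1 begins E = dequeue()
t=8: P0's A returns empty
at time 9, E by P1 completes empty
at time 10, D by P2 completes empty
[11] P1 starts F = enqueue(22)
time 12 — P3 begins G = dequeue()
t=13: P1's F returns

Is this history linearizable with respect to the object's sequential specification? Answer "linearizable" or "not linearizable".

not linearizable

prefix check: 1..9 passes, 1..10 fails once D's time-10 response joins
checked exhaustively: 25 real-time-consistent orders of 5 completed operations, zero legal queue replays
for example A, B, C, D, E fails at step 3: C dequeue() → empty is not legal there
for example A, B, C, E, D fails at step 3: C dequeue() → empty is not legal there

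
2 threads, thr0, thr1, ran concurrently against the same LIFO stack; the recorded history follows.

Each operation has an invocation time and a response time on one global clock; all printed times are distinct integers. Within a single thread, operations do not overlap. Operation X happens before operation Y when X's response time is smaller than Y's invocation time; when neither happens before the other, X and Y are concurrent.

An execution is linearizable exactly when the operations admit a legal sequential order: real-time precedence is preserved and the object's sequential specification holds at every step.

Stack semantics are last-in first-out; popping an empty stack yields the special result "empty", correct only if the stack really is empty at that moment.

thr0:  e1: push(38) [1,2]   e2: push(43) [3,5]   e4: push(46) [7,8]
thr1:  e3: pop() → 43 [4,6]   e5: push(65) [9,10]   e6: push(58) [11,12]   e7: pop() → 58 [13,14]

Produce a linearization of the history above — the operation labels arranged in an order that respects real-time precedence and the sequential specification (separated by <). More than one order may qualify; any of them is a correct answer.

e1 < e2 < e3 < e4 < e5 < e6 < e7

after step 1 (e1 push(38)): stack <38>
after step 2 (e2 push(43)): stack <38,43>
after step 3 (e3 pop() → 43): stack <38>
after step 4 (e4 push(46)): stack <38,46>
after step 5 (e5 push(65)): stack <38,46,65>
after step 6 (e6 push(58)): stack <38,46,65,58>
after step 7 (e7 pop() → 58): stack <38,46,65>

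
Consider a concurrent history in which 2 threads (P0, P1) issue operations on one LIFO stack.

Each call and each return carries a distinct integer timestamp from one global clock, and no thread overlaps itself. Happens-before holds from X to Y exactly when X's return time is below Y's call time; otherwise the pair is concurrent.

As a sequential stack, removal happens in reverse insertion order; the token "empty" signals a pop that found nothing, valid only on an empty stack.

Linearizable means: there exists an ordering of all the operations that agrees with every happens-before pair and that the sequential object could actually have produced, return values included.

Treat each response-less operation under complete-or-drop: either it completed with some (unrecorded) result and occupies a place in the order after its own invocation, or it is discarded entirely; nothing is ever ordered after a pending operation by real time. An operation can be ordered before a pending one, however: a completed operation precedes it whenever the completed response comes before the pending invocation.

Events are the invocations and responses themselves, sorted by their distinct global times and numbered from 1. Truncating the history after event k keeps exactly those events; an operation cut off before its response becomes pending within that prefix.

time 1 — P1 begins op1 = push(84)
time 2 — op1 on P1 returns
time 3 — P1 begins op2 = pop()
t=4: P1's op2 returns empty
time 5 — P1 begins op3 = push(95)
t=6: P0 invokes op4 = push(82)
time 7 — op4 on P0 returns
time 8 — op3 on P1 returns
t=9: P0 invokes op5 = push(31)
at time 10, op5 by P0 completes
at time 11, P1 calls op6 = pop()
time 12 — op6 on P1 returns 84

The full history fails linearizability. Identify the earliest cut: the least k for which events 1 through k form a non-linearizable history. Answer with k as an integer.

4

one valid order for events 1..3 is op1:
after step 1 (op1 push(84)): stack <84>
once event 4 joins (op2's response, time 4), exhaustive search finds no witness
take op1, op2: step 2 already fails, because op2 pop() → empty cannot occur there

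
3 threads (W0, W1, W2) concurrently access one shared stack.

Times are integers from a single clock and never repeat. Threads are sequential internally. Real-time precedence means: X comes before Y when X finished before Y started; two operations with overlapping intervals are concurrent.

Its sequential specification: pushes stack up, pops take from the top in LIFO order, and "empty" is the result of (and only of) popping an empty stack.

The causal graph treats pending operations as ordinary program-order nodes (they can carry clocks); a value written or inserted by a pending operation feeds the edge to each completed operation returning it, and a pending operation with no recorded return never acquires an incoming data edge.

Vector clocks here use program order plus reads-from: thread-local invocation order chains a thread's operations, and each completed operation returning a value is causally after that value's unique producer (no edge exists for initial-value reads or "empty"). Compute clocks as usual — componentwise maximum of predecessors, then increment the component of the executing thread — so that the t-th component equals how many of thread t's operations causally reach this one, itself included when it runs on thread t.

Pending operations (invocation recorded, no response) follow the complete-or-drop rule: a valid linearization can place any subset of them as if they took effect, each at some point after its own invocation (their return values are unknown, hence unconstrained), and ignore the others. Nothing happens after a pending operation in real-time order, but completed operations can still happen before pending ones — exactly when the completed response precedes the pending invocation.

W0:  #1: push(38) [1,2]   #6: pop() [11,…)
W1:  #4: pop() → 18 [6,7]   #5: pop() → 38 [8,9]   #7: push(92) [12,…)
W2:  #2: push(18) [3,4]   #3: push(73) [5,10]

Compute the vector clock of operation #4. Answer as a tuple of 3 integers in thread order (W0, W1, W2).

#2, invoked 3, has no incoming edges; only W2's bump applies → (0, 0, 1)
#1, invoked 1, has no incoming edges; only W0's bump applies → (1, 0, 0)
#3, invoked 5, takes VC(#2)=(0, 0, 1) under max, adds 1 for W2 → (0, 0, 2)
#4, invoked 6, takes VC(#2)=(0, 0, 1) under max, adds 1 for W1 → (0, 1, 1)
#6, invoked 11, takes VC(#1)=(1, 0, 0) under max, adds 1 for W0 → (2, 0, 0)
#5, invoked 8, takes VC(#1)=(1, 0, 0), VC(#4)=(0, 1, 1) under max, adds 1 for W1 → (1, 2, 1)
#7, invoked 12, takes VC(#5)=(1, 2, 1) under max, adds 1 for W1 → (1, 3, 1)
target: VC(#4) = (0, 1, 1)

(0, 1, 1)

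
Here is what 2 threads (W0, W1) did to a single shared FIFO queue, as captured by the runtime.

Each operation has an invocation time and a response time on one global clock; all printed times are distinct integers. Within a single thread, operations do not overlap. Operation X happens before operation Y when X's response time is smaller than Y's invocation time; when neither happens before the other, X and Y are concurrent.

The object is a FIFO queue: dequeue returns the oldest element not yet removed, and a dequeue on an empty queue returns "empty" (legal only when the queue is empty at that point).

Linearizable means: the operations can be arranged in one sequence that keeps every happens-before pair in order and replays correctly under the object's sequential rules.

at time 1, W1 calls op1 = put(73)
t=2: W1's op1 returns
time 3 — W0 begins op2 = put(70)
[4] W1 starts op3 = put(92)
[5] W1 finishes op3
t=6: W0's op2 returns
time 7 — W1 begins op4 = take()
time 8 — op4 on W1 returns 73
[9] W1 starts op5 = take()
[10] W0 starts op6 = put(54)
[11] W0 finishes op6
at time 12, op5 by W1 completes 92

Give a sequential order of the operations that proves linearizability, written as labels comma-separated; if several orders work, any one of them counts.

op1, op3, op2, op4, op5, op6

1. op1 put(73), leaving queue <73>
2. op3 put(92), leaving queue <73,92>
3. op2 put(70), leaving queue <73,92,70>
4. op4 take() → 73, leaving queue <92,70>
5. op5 take() → 92, leaving queue <70>
6. op6 put(54), leaving queue <70,54>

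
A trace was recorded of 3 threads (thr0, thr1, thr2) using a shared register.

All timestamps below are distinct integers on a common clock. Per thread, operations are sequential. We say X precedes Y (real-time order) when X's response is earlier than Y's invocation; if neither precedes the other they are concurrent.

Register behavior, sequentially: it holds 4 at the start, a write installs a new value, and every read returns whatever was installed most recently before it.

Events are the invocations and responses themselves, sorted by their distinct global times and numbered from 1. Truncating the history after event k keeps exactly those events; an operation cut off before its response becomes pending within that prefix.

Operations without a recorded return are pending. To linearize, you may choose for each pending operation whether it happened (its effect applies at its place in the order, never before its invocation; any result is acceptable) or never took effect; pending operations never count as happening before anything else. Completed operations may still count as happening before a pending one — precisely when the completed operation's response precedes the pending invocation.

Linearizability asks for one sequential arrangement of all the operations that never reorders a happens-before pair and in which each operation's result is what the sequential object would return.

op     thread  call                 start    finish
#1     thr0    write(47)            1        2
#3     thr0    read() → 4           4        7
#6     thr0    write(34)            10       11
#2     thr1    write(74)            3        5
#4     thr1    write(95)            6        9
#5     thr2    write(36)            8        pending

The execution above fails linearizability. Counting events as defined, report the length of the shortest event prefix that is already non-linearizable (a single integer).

one valid order for events 1..6 is #1, #2:
after step 1 (#1 write(47)): value 47
after step 2 (#2 write(74)): value 74
once event 7 joins (#3's response, time 7), exhaustive search finds no witness
no completion choice of the 1 pending operation (#4) rescues it — every subset was tried
one such order, #1, #2, #3 (pending dropped), breaks at step 3 where #3 read() → 4 is illegal
one such order, #1, #3, #2 (pending dropped), breaks at step 2 where #3 read() → 4 is illegal

7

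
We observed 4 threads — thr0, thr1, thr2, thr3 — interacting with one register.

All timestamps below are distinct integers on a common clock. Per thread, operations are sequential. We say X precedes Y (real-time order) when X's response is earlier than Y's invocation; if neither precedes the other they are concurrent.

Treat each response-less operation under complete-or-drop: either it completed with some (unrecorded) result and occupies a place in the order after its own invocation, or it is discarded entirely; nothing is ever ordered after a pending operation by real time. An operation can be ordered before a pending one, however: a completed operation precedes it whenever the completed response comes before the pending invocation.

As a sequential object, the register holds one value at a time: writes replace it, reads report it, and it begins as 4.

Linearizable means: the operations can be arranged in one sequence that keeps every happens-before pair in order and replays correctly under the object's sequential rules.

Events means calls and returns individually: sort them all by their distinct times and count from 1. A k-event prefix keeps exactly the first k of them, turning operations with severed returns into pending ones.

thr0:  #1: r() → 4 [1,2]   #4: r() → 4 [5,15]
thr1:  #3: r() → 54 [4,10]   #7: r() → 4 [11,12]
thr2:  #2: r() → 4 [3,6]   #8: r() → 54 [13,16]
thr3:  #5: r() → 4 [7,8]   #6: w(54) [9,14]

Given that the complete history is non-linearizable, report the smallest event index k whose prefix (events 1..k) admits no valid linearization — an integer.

a valid linearization of events 1..11 exists, for instance #1, #2, #4, #5, #6, #3:
step 1: #1 r() → 4 — value 4
step 2: #2 r() → 4 — value 4
step 3: #4 r() (pending, included) — value 4
step 4: #5 r() → 4 — value 4
step 5: #6 w(54) (pending, included) — value 54
step 6: #3 r() → 54 — value 54
adding event 12 (#7 responds at 12) leaves no legal real-time order
every completion of the 2 pending operations (#4, #6) was checked; none linearizes
sample order #1, #2, #3, #5, #7 (pending dropped) stalls at step 3 — #3 r() → 54 has no legal effect
sample order #1, #2, #5, #3, #7 (pending dropped) stalls at step 4 — #3 r() → 54 has no legal effect

12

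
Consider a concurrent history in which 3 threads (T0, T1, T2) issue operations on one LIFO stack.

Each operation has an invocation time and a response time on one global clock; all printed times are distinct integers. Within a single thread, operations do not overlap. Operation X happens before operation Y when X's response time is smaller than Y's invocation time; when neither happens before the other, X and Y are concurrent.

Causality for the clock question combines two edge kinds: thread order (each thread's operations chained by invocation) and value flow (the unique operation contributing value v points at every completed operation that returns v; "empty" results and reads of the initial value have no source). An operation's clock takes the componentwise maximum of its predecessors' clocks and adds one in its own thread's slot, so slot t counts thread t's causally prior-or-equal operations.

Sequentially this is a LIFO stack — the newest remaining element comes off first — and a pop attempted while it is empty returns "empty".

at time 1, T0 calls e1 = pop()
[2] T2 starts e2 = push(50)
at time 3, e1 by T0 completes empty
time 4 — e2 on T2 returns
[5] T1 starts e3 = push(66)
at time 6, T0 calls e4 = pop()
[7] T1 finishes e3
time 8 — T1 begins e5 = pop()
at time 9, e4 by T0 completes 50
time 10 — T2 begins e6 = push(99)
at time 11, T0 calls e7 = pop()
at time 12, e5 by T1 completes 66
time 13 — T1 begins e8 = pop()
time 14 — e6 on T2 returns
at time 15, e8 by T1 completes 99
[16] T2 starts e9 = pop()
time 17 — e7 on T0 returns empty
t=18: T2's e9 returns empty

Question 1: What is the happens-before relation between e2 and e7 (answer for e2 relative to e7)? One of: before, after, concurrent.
Answer: before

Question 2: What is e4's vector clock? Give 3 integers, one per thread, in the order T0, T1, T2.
Answer: (2, 0, 1)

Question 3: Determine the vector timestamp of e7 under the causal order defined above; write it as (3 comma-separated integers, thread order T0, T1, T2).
Answer: (3, 0, 1)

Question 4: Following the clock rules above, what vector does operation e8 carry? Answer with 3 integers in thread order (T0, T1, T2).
Answer: (0, 3, 2)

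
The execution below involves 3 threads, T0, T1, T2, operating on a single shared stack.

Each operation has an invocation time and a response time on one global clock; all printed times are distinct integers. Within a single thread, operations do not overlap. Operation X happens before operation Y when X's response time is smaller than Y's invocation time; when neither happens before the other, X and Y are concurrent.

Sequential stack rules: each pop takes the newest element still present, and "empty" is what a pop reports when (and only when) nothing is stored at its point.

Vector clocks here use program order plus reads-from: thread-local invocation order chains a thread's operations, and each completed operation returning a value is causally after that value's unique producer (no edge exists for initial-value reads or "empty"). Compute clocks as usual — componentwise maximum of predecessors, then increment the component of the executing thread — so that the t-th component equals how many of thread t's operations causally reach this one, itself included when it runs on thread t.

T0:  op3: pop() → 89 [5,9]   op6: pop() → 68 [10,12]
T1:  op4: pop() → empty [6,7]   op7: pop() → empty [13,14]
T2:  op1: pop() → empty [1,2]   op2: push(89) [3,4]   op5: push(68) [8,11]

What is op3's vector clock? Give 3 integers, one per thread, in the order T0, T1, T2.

root op op1, invoked 1: fresh clock plus T2's own tick → (0, 0, 1)
root op op4, invoked 6: fresh clock plus T1's own tick → (0, 1, 0)
op2, invoked 3, takes VC(op1)=(0, 0, 1) under max, adds 1 for T2 → (0, 0, 2)
op7, invoked 13, takes VC(op4)=(0, 1, 0) under max, adds 1 for T1 → (0, 2, 0)
op5, invoked 8, takes VC(op2)=(0, 0, 2) under max, adds 1 for T2 → (0, 0, 3)
op3, invoked 5, takes VC(op2)=(0, 0, 2) under max, adds 1 for T0 → (1, 0, 2)
op6, invoked 10, takes VC(op3)=(1, 0, 2), VC(op5)=(0, 0, 3) under max, adds 1 for T0 → (2, 0, 3)
target: VC(op3) = (1, 0, 2)

(1, 0, 2)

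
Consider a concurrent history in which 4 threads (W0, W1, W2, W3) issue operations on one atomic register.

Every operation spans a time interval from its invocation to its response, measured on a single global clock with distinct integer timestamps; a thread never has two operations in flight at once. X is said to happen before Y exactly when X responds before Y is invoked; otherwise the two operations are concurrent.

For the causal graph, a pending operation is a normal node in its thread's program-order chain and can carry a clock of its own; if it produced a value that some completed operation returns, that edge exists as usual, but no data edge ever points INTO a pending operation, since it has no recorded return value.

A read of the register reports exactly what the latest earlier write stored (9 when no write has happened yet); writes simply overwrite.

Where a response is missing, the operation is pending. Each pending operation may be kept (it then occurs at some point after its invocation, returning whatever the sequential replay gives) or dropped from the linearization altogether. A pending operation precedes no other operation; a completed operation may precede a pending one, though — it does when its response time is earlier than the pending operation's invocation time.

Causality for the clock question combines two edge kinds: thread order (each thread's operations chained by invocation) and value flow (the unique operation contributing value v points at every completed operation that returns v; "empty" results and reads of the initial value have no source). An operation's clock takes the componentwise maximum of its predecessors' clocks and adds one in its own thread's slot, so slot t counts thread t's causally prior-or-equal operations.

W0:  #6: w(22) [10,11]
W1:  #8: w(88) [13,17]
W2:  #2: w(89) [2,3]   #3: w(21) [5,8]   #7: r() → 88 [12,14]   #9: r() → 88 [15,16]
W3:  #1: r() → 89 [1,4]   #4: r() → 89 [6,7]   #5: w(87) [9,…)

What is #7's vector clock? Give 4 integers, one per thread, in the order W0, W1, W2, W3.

invoked at 2, #2 has no predecessors; its own W2 bump gives (0, 0, 1, 0)
invoked at 13, #8 has no predecessors; its own W1 bump gives (0, 1, 0, 0)
invoked at 10, #6 has no predecessors; its own W0 bump gives (1, 0, 0, 0)
merge at #1 (invoked 1): VC(#2)=(0, 0, 1, 0), own-thread bump on W3 → (0, 0, 1, 1)
merge at #3 (invoked 5): VC(#2)=(0, 0, 1, 0), own-thread bump on W2 → (0, 0, 2, 0)
merge at #4 (invoked 6): VC(#1)=(0, 0, 1, 1), VC(#2)=(0, 0, 1, 0), own-thread bump on W3 → (0, 0, 1, 2)
merge at #5 (invoked 9): VC(#4)=(0, 0, 1, 2), own-thread bump on W3 → (0, 0, 1, 3)
merge at #7 (invoked 12): VC(#3)=(0, 0, 2, 0), VC(#8)=(0, 1, 0, 0), own-thread bump on W2 → (0, 1, 3, 0)
merge at #9 (invoked 15): VC(#7)=(0, 1, 3, 0), VC(#8)=(0, 1, 0, 0), own-thread bump on W2 → (0, 1, 4, 0)
target: VC(#7) = (0, 1, 3, 0)

(0, 1, 3, 0)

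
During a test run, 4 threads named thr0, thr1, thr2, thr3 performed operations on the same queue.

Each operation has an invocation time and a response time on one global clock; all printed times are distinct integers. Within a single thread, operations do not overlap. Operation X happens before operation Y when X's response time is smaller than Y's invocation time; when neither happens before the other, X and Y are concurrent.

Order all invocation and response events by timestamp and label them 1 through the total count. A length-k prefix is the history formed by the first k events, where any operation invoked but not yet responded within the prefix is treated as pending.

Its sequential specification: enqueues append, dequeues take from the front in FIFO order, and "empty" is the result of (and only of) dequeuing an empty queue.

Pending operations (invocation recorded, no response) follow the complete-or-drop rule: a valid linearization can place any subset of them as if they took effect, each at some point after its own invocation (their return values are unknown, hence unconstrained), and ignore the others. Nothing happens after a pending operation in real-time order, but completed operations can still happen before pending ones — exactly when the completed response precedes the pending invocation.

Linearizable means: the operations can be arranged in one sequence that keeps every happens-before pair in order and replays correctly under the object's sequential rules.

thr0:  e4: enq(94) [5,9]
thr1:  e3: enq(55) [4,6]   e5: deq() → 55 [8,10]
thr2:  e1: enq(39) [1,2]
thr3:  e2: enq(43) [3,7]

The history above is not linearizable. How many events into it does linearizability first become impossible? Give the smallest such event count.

one valid order for events 1..9 is e1, e2, e3, e4:
1. e1 enq(39), leaving queue <39>
2. e2 enq(43), leaving queue <39,43>
3. e3 enq(55), leaving queue <39,43,55>
4. e4 enq(94), leaving queue <39,43,55,94>
once event 10 joins (e5's response, time 10), exhaustive search finds no witness
take e1, e2, e3, e4, e5: step 5 already fails, because e5 deq() → 55 cannot occur there
take e1, e2, e3, e5, e4: step 4 already fails, because e5 deq() → 55 cannot occur there

10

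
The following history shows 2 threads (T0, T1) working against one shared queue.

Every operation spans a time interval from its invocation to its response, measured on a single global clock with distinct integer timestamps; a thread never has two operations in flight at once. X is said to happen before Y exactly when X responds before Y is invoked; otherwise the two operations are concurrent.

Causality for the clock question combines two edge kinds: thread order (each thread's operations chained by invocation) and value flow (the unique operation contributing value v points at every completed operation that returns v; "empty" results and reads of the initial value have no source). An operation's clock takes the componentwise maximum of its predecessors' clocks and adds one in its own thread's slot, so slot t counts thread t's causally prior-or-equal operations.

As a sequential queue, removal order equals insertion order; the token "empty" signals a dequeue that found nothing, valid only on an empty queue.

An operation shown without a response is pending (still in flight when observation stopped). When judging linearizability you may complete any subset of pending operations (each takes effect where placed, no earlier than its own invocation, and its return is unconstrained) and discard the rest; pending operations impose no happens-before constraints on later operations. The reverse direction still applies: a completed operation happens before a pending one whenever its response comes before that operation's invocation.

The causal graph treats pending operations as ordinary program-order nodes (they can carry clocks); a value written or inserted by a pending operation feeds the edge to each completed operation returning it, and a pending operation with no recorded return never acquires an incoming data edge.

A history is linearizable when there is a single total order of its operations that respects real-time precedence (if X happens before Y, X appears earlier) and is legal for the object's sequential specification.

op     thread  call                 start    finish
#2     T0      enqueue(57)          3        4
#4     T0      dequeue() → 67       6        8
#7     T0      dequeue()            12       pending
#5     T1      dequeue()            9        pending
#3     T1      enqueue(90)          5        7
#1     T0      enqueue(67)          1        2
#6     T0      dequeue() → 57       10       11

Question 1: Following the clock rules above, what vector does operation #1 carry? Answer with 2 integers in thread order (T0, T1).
(1, 0)

#3, invoked 5, has no incoming edges; only T1's bump applies → (0, 1)
#1, invoked 1, has no incoming edges; only T0's bump applies → (1, 0)
VC(#5, invoked at 9): max of VC(#3)=(0, 1), then +1 on thread T1 → (0, 2)
VC(#2, invoked at 3): max of VC(#1)=(1, 0), then +1 on thread T0 → (2, 0)
VC(#4, invoked at 6): max of VC(#1)=(1, 0), VC(#2)=(2, 0), then +1 on thread T0 → (3, 0)
VC(#6, invoked at 10): max of VC(#2)=(2, 0), VC(#4)=(3, 0), then +1 on thread T0 → (4, 0)
VC(#7, invoked at 12): max of VC(#6)=(4, 0), then +1 on thread T0 → (5, 0)
target: VC(#1) = (1, 0)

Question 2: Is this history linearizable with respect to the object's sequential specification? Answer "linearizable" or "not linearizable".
linearizable

witness order: #1, #2, #3, #4, #6
step 1: #1 enqueue(67) — queue <67>
step 2: #2 enqueue(57) — queue <67,57>
step 3: #3 enqueue(90) — queue <67,57,90>
step 4: #4 dequeue() → 67 — queue <57,90>
step 5: #6 dequeue() → 57 — queue <90>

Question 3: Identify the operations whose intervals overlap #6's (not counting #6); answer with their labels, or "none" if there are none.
#5

#6 spans [10,11]; an op avoiding the whole window 10..11 is ordered, any other is concurrent
#1 [1,2]: before
#2 [3,4]: before
#3 [5,7]: before
#4 [6,8]: before
#5 [9,…): concurrent
#7 [12,…): after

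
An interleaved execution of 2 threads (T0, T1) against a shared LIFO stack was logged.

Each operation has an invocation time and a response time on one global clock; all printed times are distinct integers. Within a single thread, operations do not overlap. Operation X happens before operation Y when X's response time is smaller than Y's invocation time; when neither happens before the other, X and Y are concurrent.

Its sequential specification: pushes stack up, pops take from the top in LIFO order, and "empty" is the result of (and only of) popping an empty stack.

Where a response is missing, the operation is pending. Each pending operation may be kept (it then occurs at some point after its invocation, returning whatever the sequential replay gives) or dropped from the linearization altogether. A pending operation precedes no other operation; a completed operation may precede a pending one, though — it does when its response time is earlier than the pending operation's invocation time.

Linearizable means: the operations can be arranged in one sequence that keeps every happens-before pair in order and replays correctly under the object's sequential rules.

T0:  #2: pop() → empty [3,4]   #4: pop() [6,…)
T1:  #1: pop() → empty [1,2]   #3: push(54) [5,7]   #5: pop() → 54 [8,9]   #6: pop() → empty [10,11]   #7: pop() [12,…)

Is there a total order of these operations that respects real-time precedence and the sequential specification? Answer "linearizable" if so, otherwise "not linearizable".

one valid linearization: #1, #2, #3, #5, #4, #6
after step 1 (#1 pop() → empty): stack <>
after step 2 (#2 pop() → empty): stack <>
after step 3 (#3 push(54)): stack <54>
after step 4 (#5 pop() → 54): stack <>
after step 5 (#4 pop() (pending, included)): stack <>
after step 6 (#6 pop() → empty): stack <>

linearizable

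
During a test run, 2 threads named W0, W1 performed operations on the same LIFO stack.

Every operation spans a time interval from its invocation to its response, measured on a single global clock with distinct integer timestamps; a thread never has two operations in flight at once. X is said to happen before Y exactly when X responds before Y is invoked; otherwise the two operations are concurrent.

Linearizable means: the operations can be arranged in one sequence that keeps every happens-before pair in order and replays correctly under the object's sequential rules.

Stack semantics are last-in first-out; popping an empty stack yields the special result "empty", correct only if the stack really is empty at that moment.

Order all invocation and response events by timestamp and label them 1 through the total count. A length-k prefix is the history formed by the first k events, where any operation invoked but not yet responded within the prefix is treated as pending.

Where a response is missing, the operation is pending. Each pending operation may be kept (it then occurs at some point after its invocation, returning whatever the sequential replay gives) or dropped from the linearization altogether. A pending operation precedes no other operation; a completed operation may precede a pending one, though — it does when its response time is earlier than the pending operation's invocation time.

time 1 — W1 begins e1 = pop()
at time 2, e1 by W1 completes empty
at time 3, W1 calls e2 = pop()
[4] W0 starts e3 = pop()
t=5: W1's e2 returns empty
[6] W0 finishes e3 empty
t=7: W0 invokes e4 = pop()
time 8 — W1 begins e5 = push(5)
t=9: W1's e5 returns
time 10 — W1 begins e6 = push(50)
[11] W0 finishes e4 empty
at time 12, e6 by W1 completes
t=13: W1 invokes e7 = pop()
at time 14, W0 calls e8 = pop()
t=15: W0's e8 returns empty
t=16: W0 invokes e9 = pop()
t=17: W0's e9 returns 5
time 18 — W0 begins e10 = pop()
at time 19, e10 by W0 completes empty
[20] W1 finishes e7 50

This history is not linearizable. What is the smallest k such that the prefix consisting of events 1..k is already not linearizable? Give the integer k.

15

events 1..14 are linearizable; a witness order is e1, e2, e3, e4, e5, e6:
step 1: e1 pop() → empty — stack <>
step 2: e2 pop() → empty — stack <>
step 3: e3 pop() → empty — stack <>
step 4: e4 pop() → empty — stack <>
step 5: e5 push(5) — stack <5>
step 6: e6 push(50) — stack <5,50>
at event 15 (e8's time-15 response) nothing linearizes any more
no completion choice of the 1 pending operation (e7) rescues it — every subset was tried
sample order e1, e2, e3, e4, e5, e6, e8 (pending dropped) stalls at step 7 — e8 pop() → empty has no legal effect
sample order e1, e2, e3, e5, e4, e6, e8 (pending dropped) stalls at step 5 — e4 pop() → empty has no legal effect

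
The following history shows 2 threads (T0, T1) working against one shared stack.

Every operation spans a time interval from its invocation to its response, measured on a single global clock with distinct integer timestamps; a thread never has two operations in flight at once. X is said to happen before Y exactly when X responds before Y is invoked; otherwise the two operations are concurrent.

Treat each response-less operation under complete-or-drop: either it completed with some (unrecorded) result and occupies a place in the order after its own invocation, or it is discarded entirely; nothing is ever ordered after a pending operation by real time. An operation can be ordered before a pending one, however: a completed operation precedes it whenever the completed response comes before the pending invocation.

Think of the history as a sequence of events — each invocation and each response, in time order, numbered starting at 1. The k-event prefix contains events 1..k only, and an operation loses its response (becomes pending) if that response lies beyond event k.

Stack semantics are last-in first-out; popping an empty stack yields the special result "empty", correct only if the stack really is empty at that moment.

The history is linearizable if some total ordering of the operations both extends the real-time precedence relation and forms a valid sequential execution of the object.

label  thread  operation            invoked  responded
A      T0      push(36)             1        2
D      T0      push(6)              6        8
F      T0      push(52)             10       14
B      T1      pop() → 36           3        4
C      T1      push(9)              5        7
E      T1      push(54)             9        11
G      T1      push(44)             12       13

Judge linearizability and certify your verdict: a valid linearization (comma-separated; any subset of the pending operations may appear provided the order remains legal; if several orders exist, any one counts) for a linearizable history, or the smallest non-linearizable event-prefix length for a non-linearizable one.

after step 1 (A push(36)): stack <36>
after step 2 (B pop() → 36): stack <>
after step 3 (C push(9)): stack <9>
after step 4 (D push(6)): stack <9,6>
after step 5 (E push(54)): stack <9,6,54>
after step 6 (F push(52)): stack <9,6,54,52>
after step 7 (G push(44)): stack <9,6,54,52,44>

linearizable — witness: A, B, C, D, E, F, G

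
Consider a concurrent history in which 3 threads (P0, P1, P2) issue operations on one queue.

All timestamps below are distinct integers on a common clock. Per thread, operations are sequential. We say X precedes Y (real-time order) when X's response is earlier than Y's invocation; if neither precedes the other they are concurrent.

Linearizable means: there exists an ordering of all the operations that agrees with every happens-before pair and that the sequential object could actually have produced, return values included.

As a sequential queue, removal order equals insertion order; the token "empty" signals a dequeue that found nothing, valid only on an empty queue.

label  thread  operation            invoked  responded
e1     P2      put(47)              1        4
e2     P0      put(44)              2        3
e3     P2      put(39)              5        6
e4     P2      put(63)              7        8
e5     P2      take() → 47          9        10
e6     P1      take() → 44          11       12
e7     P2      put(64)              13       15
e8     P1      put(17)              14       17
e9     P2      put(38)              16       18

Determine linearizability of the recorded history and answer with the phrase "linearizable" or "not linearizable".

linearizable

witness order: e1, e2, e3, e4, e5, e6, e7, e8, e9
step 1: e1 put(47) — queue <47>
step 2: e2 put(44) — queue <47,44>
step 3: e3 put(39) — queue <47,44,39>
step 4: e4 put(63) — queue <47,44,39,63>
step 5: e5 take() → 47 — queue <44,39,63>
step 6: e6 take() → 44 — queue <39,63>
step 7: e7 put(64) — queue <39,63,64>
step 8: e8 put(17) — queue <39,63,64,17>
step 9: e9 put(38) — queue <39,63,64,17,38>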